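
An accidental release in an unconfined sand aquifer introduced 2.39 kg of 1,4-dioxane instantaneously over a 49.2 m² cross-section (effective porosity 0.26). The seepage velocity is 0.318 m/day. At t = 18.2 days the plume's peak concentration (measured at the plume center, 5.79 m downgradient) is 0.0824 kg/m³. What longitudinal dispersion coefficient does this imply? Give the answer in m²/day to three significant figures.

At the plume center C_max = M/(n_e·A·√(4πDt)), so D = M²/(4πt·(n_e·A·C_max)²).
n_e·A·C_max = 0.26 × 49.2 × 0.0824 = 1.054 kg/m.
D = 2.39²/(4π × 18.2 × 1.054²) = 0.0225 m²/day.

0.0225 m²/day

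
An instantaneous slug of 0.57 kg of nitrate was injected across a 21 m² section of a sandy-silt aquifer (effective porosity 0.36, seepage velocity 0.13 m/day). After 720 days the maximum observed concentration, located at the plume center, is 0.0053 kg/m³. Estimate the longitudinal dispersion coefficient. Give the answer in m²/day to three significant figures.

0.0224 m²/day

At the plume center C_max = M/(n_e·A·√(4πDt)), so D = M²/(4πt·(n_e·A·C_max)²).
n_e·A·C_max = 0.36 × 21 × 0.0053 = 0.04007 kg/m.
D = 0.57²/(4π × 720 × 0.04007²) = 0.0224 m²/day.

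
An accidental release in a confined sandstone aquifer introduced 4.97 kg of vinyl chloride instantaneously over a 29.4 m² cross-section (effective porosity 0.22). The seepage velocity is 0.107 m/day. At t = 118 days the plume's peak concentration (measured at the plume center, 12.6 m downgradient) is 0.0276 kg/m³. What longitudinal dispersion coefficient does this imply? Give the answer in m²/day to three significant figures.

At the plume center C_max = M/(n_e·A·√(4πDt)), so D = M²/(4πt·(n_e·A·C_max)²).
n_e·A·C_max = 0.22 × 29.4 × 0.0276 = 0.1785 kg/m.
D = 4.97²/(4π × 118 × 0.1785²) = 0.523 m²/day.

0.523 m²/day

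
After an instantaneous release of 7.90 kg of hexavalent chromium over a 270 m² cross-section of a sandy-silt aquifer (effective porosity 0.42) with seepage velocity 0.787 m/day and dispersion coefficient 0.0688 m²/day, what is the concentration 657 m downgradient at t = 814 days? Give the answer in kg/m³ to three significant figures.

0.000793 kg/m³

For an instantaneous plane source, C(x,t) = M/(n_e·A·√(4πDt)) · exp(−(x−vt)²/(4Dt)), with n_e·A the pore (flow) area.
Plume center vt = 0.787 × 814 = 640.618 m, so the well at 657 m is 16.382 m downgradient of the peak.
√(4πDt) = 26.53 m, giving peak height M/(n_e·A·√(4πDt)) = 7.90/(0.42 × 270 × 26.53) = 0.002626 kg/m³.
(x−vt)²/(4Dt) = (16.382)²/(4 × 0.0688 × 814) = 1.198; exp(−1.198) = 0.3018.
C = 0.002626 × 0.3018 = 0.000793 kg/m³.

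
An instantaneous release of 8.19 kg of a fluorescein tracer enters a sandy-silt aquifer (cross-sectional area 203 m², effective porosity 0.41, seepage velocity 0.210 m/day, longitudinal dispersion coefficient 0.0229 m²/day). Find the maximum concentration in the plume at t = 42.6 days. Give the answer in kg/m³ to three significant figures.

0.0281 kg/m³

The peak of an instantaneous 1D plume sits at x = vt; there the Gaussian factor is 1 and C_max = M/(n_e·A·√(4πDt)), where n_e·A is the pore area the mass is dissolved in.
√(4πDt) = √(4π × 0.0229 × 42.6) = 3.501 m, so C_max = 8.19/(0.41 × 203 × 3.501) = 0.0281 kg/m³.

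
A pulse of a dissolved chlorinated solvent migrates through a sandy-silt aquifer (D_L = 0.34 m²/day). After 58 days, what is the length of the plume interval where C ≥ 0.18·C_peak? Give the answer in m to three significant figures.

The plume is Gaussian with σ = √(2Dt) = √(2 × 0.34 × 58) = 6.280 m.
C/C_peak = exp(−Δx²/(2σ²)) = 0.18 ⇒ Δx = σ·√(−2 ln 0.18) = 6.280 × 1.852 = 11.63 m.
Width = 2Δx = 23.3 m.

23.3 m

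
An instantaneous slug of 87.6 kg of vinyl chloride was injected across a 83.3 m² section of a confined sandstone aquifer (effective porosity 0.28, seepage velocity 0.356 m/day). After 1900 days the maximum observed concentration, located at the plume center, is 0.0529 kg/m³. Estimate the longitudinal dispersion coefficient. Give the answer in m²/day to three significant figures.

0.211 m²/day

At the plume center C_max = M/(n_e·A·√(4πDt)), so D = M²/(4πt·(n_e·A·C_max)²).
n_e·A·C_max = 0.28 × 83.3 × 0.0529 = 1.234 kg/m.
D = 87.6²/(4π × 1900 × 1.234²) = 0.211 m²/day.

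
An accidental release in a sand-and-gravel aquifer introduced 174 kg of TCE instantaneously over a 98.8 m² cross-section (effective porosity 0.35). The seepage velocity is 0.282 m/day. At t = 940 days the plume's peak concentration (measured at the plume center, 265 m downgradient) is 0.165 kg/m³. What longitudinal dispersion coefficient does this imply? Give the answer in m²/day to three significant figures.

0.0787 m²/day

At the plume center C_max = M/(n_e·A·√(4πDt)), so D = M²/(4πt·(n_e·A·C_max)²).
n_e·A·C_max = 0.35 × 98.8 × 0.165 = 5.706 kg/m.
D = 174²/(4π × 940 × 5.706²) = 0.0787 m²/day.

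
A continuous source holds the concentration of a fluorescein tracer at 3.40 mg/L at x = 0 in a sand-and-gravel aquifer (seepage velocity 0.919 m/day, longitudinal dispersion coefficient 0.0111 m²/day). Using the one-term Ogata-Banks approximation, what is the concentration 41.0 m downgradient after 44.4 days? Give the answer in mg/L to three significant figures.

1.43 mg/L

For a continuous step input, C/C₀ ≈ ½·erfc((x−vt)/(2√(Dt))).
vt = 0.919 × 44.4 = 40.8036 m and 2√(Dt) = 2√(0.0111 × 44.4) = 1.404 m.
Argument (x−vt)/(2√(Dt)) = (41.0 − 40.8036)/1.404 = 0.1399; ½·erfc(0.1399) = 0.4216.
C = 3.40 × 0.4216 = 1.43 mg/L.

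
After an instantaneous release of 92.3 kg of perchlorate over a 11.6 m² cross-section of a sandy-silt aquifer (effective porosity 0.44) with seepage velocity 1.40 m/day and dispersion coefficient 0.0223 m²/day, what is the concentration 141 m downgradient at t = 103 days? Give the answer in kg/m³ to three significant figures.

1.10 kg/m³

For an instantaneous plane source, C(x,t) = M/(n_e·A·√(4πDt)) · exp(−(x−vt)²/(4Dt)), with n_e·A the pore (flow) area.
Plume center vt = 1.40 × 103 = 144.2 m, so the well at 141 m is 3.2 m upgradient of the peak.
√(4πDt) = 5.372 m, giving peak height M/(n_e·A·√(4πDt)) = 92.3/(0.44 × 11.6 × 5.372) = 3.366 kg/m³.
(x−vt)²/(4Dt) = (-3.2)²/(4 × 0.0223 × 103) = 1.115; exp(−1.115) = 0.3279.
C = 3.366 × 0.3279 = 1.10 kg/m³.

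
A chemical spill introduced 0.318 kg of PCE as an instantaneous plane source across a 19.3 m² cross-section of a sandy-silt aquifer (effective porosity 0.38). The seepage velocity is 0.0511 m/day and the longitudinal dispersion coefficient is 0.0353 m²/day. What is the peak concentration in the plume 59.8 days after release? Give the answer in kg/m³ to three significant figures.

0.00842 kg/m³

The peak of an instantaneous 1D plume sits at x = vt; there the Gaussian factor is 1 and C_max = M/(n_e·A·√(4πDt)), where n_e·A is the pore area the mass is dissolved in.
√(4πDt) = √(4π × 0.0353 × 59.8) = 5.150 m, so C_max = 0.318/(0.38 × 19.3 × 5.150) = 0.00842 kg/m³.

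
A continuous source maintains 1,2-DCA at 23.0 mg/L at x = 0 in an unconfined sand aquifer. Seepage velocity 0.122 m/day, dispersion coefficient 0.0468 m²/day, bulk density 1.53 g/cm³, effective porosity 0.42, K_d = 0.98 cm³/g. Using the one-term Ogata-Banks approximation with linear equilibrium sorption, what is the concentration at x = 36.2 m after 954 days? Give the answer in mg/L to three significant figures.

Retardation factor R = 1 + ρ_b·K_d/n = 1 + 1.53 × 0.98/0.42 = 4.570.
Sorption retards both mechanisms: v_R = v/R = 0.02670 m/day, D_R = D/R = 0.01024 m²/day.
v_R·t = 0.02670 × 954 = 25.4718 m; 2√(D_R t) = 6.251 m; argument = (36.2 − 25.4718)/6.251 = 1.716.
C = C₀ × ½·erfc(1.716) = 23.0 × 0.007617 = 0.175 mg/L.

0.175 mg/L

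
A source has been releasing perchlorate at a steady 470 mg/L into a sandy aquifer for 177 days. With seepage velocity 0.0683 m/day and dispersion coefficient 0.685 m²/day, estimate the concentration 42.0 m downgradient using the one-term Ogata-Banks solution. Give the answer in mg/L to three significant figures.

12.9 mg/L

For a continuous step input, C/C₀ ≈ ½·erfc((x−vt)/(2√(Dt))).
vt = 0.0683 × 177 = 12.0891 m and 2√(Dt) = 2√(0.685 × 177) = 22.02 m.
Argument (x−vt)/(2√(Dt)) = (42.0 − 12.0891)/22.02 = 1.358; ½·erfc(1.358) = 0.02740.
C = 470 × 0.02740 = 12.9 mg/L.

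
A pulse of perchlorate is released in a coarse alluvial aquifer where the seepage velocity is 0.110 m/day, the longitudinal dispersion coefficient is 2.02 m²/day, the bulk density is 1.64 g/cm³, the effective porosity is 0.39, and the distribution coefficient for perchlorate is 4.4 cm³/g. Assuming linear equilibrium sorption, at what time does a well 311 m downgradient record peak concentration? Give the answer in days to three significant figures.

Retardation factor R = 1 + ρ_b·K_d/n = 1 + 1.64 × 4.4/0.39 = 19.50.
Sorption retards both mechanisms: v_R = v/R = 0.005641 m/day, D_R = D/R = 0.1036 m²/day.
Peak time from v_R²t² + 2D_R t − x² = 0: t = (√(D_R² + v_R²x²) − D_R)/v_R².
√(D_R² + v_R²x²) = √(0.1036² + 0.005641² × 311²) = 1.757; v_R² = 3.182e-05.
t = (1.757 − 0.1036)/3.182e-05 = 52000 days.

52000 days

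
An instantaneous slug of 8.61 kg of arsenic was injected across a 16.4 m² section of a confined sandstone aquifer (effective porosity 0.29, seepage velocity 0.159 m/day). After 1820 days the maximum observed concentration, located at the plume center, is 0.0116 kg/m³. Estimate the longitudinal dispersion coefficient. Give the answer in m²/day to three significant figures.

At the plume center C_max = M/(n_e·A·√(4πDt)), so D = M²/(4πt·(n_e·A·C_max)²).
n_e·A·C_max = 0.29 × 16.4 × 0.0116 = 0.05517 kg/m.
D = 8.61²/(4π × 1820 × 0.05517²) = 1.06 m²/day.

1.06 m²/day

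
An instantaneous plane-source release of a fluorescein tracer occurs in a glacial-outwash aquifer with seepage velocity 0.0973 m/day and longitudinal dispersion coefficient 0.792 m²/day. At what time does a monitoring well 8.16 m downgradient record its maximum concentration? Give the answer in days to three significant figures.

34.8 days

For the 1D instantaneous-source solution, setting ∂C/∂t = 0 at fixed x gives v²t² + 2Dt − x² = 0, so t = (√(D² + v²x²) − D)/v².
√(D² + v²x²) = √(0.792² + 0.0973² × 8.16²) = 1.121; v² = 0.00946729.
t = (1.121 − 0.792)/0.00946729 = 34.8 days (vs. the pure-advection estimate x/v = 83.9 d).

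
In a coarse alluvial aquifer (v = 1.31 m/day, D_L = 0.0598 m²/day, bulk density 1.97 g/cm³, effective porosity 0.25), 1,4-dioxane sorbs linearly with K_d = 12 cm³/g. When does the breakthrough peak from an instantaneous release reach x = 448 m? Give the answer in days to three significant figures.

32700 days

Retardation factor R = 1 + ρ_b·K_d/n = 1 + 1.97 × 12/0.25 = 95.56.
Sorption retards both mechanisms: v_R = v/R = 0.01371 m/day, D_R = D/R = 0.0006258 m²/day.
Peak time from v_R²t² + 2D_R t − x² = 0: t = (√(D_R² + v_R²x²) − D_R)/v_R².
√(D_R² + v_R²x²) = √(0.0006258² + 0.01371² × 448²) = 6.142; v_R² = 0.0001880.
t = (6.142 − 0.0006258)/0.0001880 = 32700 days.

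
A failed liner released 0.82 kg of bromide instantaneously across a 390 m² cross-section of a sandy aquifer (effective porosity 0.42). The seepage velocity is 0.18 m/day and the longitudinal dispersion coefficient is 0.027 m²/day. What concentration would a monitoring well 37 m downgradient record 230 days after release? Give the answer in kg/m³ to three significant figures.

For an instantaneous plane source, C(x,t) = M/(n_e·A·√(4πDt)) · exp(−(x−vt)²/(4Dt)), with n_e·A the pore (flow) area.
Plume center vt = 0.18 × 230 = 41.4 m, so the well at 37 m is 4.4 m upgradient of the peak.
√(4πDt) = 8.834 m, giving peak height M/(n_e·A·√(4πDt)) = 0.82/(0.42 × 390 × 8.834) = 0.0005667 kg/m³.
(x−vt)²/(4Dt) = (-4.4)²/(4 × 0.027 × 230) = 0.7794; exp(−0.7794) = 0.4587.
C = 0.0005667 × 0.4587 = 0.000260 kg/m³.

0.000260 kg/m³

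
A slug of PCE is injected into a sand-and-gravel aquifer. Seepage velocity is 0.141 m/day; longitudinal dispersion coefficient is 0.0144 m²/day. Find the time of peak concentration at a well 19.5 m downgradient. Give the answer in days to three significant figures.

For the 1D instantaneous-source solution, setting ∂C/∂t = 0 at fixed x gives v²t² + 2Dt − x² = 0, so t = (√(D² + v²x²) − D)/v².
√(D² + v²x²) = √(0.0144² + 0.141² × 19.5²) = 2.750; v² = 0.019881.
t = (2.750 − 0.0144)/0.019881 = 138 days (vs. the pure-advection estimate x/v = 138 d).

138 days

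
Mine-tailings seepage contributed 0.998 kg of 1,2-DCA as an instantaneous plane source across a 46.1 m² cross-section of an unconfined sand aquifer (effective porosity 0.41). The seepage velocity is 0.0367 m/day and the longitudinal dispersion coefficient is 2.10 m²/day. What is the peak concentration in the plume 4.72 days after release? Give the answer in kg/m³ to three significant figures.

The peak of an instantaneous 1D plume sits at x = vt; there the Gaussian factor is 1 and C_max = M/(n_e·A·√(4πDt)), where n_e·A is the pore area the mass is dissolved in.
√(4πDt) = √(4π × 2.10 × 4.72) = 11.16 m, so C_max = 0.998/(0.41 × 46.1 × 11.16) = 0.00473 kg/m³.

0.00473 kg/m³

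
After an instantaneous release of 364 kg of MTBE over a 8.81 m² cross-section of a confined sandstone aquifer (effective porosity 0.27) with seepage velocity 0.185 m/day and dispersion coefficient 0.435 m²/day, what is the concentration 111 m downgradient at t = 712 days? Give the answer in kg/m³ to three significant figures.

For an instantaneous plane source, C(x,t) = M/(n_e·A·√(4πDt)) · exp(−(x−vt)²/(4Dt)), with n_e·A the pore (flow) area.
Plume center vt = 0.185 × 712 = 131.72 m, so the well at 111 m is 20.72 m upgradient of the peak.
√(4πDt) = 62.39 m, giving peak height M/(n_e·A·√(4πDt)) = 364/(0.27 × 8.81 × 62.39) = 2.453 kg/m³.
(x−vt)²/(4Dt) = (-20.72)²/(4 × 0.435 × 712) = 0.3465; exp(−0.3465) = 0.7072.
C = 2.453 × 0.7072 = 1.73 kg/m³.

1.73 kg/m³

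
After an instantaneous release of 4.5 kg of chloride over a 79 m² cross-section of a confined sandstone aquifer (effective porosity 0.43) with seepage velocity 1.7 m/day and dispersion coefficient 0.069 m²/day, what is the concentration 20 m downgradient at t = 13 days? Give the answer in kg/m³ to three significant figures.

For an instantaneous plane source, C(x,t) = M/(n_e·A·√(4πDt)) · exp(−(x−vt)²/(4Dt)), with n_e·A the pore (flow) area.
Plume center vt = 1.7 × 13 = 22.1 m, so the well at 20 m is 2.1 m upgradient of the peak.
√(4πDt) = 3.357 m, giving peak height M/(n_e·A·√(4πDt)) = 4.5/(0.43 × 79 × 3.357) = 0.03946 kg/m³.
(x−vt)²/(4Dt) = (-2.1)²/(4 × 0.069 × 13) = 1.229; exp(−1.229) = 0.2926.
C = 0.03946 × 0.2926 = 0.0115 kg/m³.

0.0115 kg/m³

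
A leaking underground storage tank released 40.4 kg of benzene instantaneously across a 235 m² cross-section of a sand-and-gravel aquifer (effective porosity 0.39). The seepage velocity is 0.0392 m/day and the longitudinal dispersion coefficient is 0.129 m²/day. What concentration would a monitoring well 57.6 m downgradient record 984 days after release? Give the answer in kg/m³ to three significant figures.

0.00541 kg/m³

For an instantaneous plane source, C(x,t) = M/(n_e·A·√(4πDt)) · exp(−(x−vt)²/(4Dt)), with n_e·A the pore (flow) area.
Plume center vt = 0.0392 × 984 = 38.5728 m, so the well at 57.6 m is 19.0272 m downgradient of the peak.
√(4πDt) = 39.94 m, giving peak height M/(n_e·A·√(4πDt)) = 40.4/(0.39 × 235 × 39.94) = 0.01104 kg/m³.
(x−vt)²/(4Dt) = (19.0272)²/(4 × 0.129 × 984) = 0.7130; exp(−0.7130) = 0.4902.
C = 0.01104 × 0.4902 = 0.00541 kg/m³.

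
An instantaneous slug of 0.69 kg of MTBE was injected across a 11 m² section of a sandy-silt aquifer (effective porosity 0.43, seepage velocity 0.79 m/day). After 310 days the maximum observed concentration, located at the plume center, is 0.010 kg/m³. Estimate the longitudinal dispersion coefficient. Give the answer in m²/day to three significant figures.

0.0546 m²/day

At the plume center C_max = M/(n_e·A·√(4πDt)), so D = M²/(4πt·(n_e·A·C_max)²).
n_e·A·C_max = 0.43 × 11 × 0.010 = 0.04730 kg/m.
D = 0.69²/(4π × 310 × 0.04730²) = 0.0546 m²/day.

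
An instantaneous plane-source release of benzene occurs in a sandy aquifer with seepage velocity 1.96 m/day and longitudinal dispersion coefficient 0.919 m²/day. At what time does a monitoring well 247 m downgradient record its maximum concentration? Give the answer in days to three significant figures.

126 days

For the 1D instantaneous-source solution, setting ∂C/∂t = 0 at fixed x gives v²t² + 2Dt − x² = 0, so t = (√(D² + v²x²) − D)/v².
√(D² + v²x²) = √(0.919² + 1.96² × 247²) = 484.1; v² = 3.8416.
t = (484.1 − 0.919)/3.8416 = 126 days (vs. the pure-advection estimate x/v = 126 d).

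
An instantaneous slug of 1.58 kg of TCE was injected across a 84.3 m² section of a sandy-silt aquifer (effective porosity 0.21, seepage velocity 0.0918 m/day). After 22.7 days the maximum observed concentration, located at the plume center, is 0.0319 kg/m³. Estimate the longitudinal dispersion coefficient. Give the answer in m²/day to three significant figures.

At the plume center C_max = M/(n_e·A·√(4πDt)), so D = M²/(4πt·(n_e·A·C_max)²).
n_e·A·C_max = 0.21 × 84.3 × 0.0319 = 0.5647 kg/m.
D = 1.58²/(4π × 22.7 × 0.5647²) = 0.0274 m²/day.

0.0274 m²/day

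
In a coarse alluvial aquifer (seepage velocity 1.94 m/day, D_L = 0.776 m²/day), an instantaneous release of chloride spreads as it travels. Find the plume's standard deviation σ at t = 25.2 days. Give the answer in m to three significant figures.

Dispersive spreading gives a Gaussian with σ² = 2Dt; advection only shifts the center.
σ = √(2 × 0.776 × 25.2) = 6.25 m.

6.25 m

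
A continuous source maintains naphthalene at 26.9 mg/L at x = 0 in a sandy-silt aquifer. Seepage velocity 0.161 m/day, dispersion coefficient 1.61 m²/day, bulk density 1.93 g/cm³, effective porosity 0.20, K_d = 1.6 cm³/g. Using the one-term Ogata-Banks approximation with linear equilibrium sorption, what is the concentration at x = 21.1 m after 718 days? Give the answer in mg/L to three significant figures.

3.17 mg/L

Retardation factor R = 1 + ρ_b·K_d/n = 1 + 1.93 × 1.6/0.20 = 16.44.
Sorption retards both mechanisms: v_R = v/R = 0.009793 m/day, D_R = D/R = 0.09793 m²/day.
v_R·t = 0.009793 × 718 = 7.031374 m; 2√(D_R t) = 16.77 m; argument = (21.1 − 7.031374)/16.77 = 0.8389.
C = C₀ × ½·erfc(0.8389) = 26.9 × 0.1177 = 3.17 mg/L.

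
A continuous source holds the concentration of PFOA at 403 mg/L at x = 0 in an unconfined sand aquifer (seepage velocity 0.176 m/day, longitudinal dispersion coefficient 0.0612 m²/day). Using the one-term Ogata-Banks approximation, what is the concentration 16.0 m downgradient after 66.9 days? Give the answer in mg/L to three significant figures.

28.2 mg/L

For a continuous step input, C/C₀ ≈ ½·erfc((x−vt)/(2√(Dt))).
vt = 0.176 × 66.9 = 11.7744 m and 2√(Dt) = 2√(0.0612 × 66.9) = 4.047 m.
Argument (x−vt)/(2√(Dt)) = (16.0 − 11.7744)/4.047 = 1.044; ½·erfc(1.044) = 0.06991.
C = 403 × 0.06991 = 28.2 mg/L.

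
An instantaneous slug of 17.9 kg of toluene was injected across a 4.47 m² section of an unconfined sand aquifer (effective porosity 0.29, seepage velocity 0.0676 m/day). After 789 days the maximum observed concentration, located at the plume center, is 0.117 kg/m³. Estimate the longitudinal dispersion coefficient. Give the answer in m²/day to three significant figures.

At the plume center C_max = M/(n_e·A·√(4πDt)), so D = M²/(4πt·(n_e·A·C_max)²).
n_e·A·C_max = 0.29 × 4.47 × 0.117 = 0.1517 kg/m.
D = 17.9²/(4π × 789 × 0.1517²) = 1.40 m²/day.

1.40 m²/day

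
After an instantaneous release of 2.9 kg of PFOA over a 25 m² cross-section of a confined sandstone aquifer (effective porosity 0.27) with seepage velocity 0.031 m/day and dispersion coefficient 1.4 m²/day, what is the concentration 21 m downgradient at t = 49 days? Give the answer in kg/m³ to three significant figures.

For an instantaneous plane source, C(x,t) = M/(n_e·A·√(4πDt)) · exp(−(x−vt)²/(4Dt)), with n_e·A the pore (flow) area.
Plume center vt = 0.031 × 49 = 1.519 m, so the well at 21 m is 19.481 m downgradient of the peak.
√(4πDt) = 29.36 m, giving peak height M/(n_e·A·√(4πDt)) = 2.9/(0.27 × 25 × 29.36) = 0.01463 kg/m³.
(x−vt)²/(4Dt) = (19.481)²/(4 × 1.4 × 49) = 1.383; exp(−1.383) = 0.2508.
C = 0.01463 × 0.2508 = 0.00367 kg/m³.

0.00367 kg/m³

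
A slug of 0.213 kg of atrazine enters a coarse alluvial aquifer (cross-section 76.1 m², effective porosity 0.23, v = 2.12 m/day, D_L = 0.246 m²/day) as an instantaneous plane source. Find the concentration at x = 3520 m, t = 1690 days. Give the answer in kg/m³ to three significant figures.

For an instantaneous plane source, C(x,t) = M/(n_e·A·√(4πDt)) · exp(−(x−vt)²/(4Dt)), with n_e·A the pore (flow) area.
Plume center vt = 2.12 × 1690 = 3582.8 m, so the well at 3520 m is 62.8 m upgradient of the peak.
√(4πDt) = 72.28 m, giving peak height M/(n_e·A·√(4πDt)) = 0.213/(0.23 × 76.1 × 72.28) = 0.0001684 kg/m³.
(x−vt)²/(4Dt) = (-62.8)²/(4 × 0.246 × 1690) = 2.372; exp(−2.372) = 0.09329.
C = 0.0001684 × 0.09329 = 1.57e-05 kg/m³.

1.57e-05 kg/m³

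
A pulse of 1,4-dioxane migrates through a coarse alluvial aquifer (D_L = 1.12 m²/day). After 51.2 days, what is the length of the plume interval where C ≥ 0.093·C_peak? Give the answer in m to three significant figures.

46.7 m

The plume is Gaussian with σ = √(2Dt) = √(2 × 1.12 × 51.2) = 10.71 m.
C/C_peak = exp(−Δx²/(2σ²)) = 0.093 ⇒ Δx = σ·√(−2 ln 0.093) = 10.71 × 2.180 = 23.35 m.
Width = 2Δx = 46.7 m.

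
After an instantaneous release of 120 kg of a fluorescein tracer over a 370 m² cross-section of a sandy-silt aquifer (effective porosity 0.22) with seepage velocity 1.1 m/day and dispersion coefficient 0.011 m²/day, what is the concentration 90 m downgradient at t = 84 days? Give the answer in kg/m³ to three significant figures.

For an instantaneous plane source, C(x,t) = M/(n_e·A·√(4πDt)) · exp(−(x−vt)²/(4Dt)), with n_e·A the pore (flow) area.
Plume center vt = 1.1 × 84 = 92.4 m, so the well at 90 m is 2.4 m upgradient of the peak.
√(4πDt) = 3.408 m, giving peak height M/(n_e·A·√(4πDt)) = 120/(0.22 × 370 × 3.408) = 0.4326 kg/m³.
(x−vt)²/(4Dt) = (-2.4)²/(4 × 0.011 × 84) = 1.558; exp(−1.558) = 0.2106.
C = 0.4326 × 0.2106 = 0.0911 kg/m³.

0.0911 kg/m³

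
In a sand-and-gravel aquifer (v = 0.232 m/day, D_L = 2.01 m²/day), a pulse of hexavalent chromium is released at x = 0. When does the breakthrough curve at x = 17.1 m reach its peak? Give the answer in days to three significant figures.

45.3 days

For the 1D instantaneous-source solution, setting ∂C/∂t = 0 at fixed x gives v²t² + 2Dt − x² = 0, so t = (√(D² + v²x²) − D)/v².
√(D² + v²x²) = √(2.01² + 0.232² × 17.1²) = 4.447; v² = 0.053824.
t = (4.447 − 2.01)/0.053824 = 45.3 days (vs. the pure-advection estimate x/v = 73.7 d).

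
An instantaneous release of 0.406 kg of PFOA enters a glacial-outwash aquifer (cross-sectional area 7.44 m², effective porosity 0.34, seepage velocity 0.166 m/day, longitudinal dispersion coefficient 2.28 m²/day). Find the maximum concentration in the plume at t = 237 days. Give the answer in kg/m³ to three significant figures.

The peak of an instantaneous 1D plume sits at x = vt; there the Gaussian factor is 1 and C_max = M/(n_e·A·√(4πDt)), where n_e·A is the pore area the mass is dissolved in.
√(4πDt) = √(4π × 2.28 × 237) = 82.40 m, so C_max = 0.406/(0.34 × 7.44 × 82.40) = 0.00195 kg/m³.

0.00195 kg/m³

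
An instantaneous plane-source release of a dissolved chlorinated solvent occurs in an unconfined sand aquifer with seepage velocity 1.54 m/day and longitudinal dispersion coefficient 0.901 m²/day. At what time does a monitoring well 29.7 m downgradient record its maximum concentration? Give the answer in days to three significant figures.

For the 1D instantaneous-source solution, setting ∂C/∂t = 0 at fixed x gives v²t² + 2Dt − x² = 0, so t = (√(D² + v²x²) − D)/v².
√(D² + v²x²) = √(0.901² + 1.54² × 29.7²) = 45.75; v² = 2.3716.
t = (45.75 − 0.901)/2.3716 = 18.9 days (vs. the pure-advection estimate x/v = 19.3 d).

18.9 days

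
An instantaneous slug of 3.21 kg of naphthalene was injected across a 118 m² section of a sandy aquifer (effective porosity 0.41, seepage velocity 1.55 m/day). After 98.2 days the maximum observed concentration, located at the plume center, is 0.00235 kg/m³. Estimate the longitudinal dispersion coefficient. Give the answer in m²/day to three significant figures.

At the plume center C_max = M/(n_e·A·√(4πDt)), so D = M²/(4πt·(n_e·A·C_max)²).
n_e·A·C_max = 0.41 × 118 × 0.00235 = 0.1137 kg/m.
D = 3.21²/(4π × 98.2 × 0.1137²) = 0.646 m²/day.

0.646 m²/day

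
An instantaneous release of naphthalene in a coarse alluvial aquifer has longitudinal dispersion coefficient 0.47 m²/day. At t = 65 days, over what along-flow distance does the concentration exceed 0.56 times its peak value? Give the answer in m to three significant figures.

16.8 m

The plume is Gaussian with σ = √(2Dt) = √(2 × 0.47 × 65) = 7.817 m.
C/C_peak = exp(−Δx²/(2σ²)) = 0.56 ⇒ Δx = σ·√(−2 ln 0.56) = 7.817 × 1.077 = 8.419 m.
Width = 2Δx = 16.8 m.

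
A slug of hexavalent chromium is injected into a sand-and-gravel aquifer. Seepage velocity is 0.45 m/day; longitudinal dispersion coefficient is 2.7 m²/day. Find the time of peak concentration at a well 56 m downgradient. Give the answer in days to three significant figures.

112 days

For the 1D instantaneous-source solution, setting ∂C/∂t = 0 at fixed x gives v²t² + 2Dt − x² = 0, so t = (√(D² + v²x²) − D)/v².
√(D² + v²x²) = √(2.7² + 0.45² × 56²) = 25.34; v² = 0.2025.
t = (25.34 − 2.7)/0.2025 = 112 days (vs. the pure-advection estimate x/v = 124 d).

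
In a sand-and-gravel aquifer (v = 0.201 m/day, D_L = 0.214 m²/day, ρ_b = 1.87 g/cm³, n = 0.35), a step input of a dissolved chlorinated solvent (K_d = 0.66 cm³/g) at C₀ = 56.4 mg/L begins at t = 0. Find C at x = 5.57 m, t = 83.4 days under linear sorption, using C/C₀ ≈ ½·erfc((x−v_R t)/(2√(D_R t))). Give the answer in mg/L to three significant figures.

Retardation factor R = 1 + ρ_b·K_d/n = 1 + 1.87 × 0.66/0.35 = 4.526.
Sorption retards both mechanisms: v_R = v/R = 0.04441 m/day, D_R = D/R = 0.04728 m²/day.
v_R·t = 0.04441 × 83.4 = 3.703794 m; 2√(D_R t) = 3.971 m; argument = (5.57 − 3.703794)/3.971 = 0.4700.
C = C₀ × ½·erfc(0.4700) = 56.4 × 0.2531 = 14.3 mg/L.

14.3 mg/L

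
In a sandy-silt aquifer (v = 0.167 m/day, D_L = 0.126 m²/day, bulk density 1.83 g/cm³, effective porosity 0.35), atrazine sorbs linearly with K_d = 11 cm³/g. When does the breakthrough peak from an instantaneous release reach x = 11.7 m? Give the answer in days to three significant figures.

3840 days

Retardation factor R = 1 + ρ_b·K_d/n = 1 + 1.83 × 11/0.35 = 58.51.
Sorption retards both mechanisms: v_R = v/R = 0.002854 m/day, D_R = D/R = 0.002153 m²/day.
Peak time from v_R²t² + 2D_R t − x² = 0: t = (√(D_R² + v_R²x²) − D_R)/v_R².
√(D_R² + v_R²x²) = √(0.002153² + 0.002854² × 11.7²) = 0.03346; v_R² = 8.145e-06.
t = (0.03346 − 0.002153)/8.145e-06 = 3840 days.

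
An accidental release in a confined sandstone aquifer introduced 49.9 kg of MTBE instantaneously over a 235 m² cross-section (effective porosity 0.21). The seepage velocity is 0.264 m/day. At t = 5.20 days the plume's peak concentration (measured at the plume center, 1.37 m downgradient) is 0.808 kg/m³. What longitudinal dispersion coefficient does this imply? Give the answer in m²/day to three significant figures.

At the plume center C_max = M/(n_e·A·√(4πDt)), so D = M²/(4πt·(n_e·A·C_max)²).
n_e·A·C_max = 0.21 × 235 × 0.808 = 39.87 kg/m.
D = 49.9²/(4π × 5.20 × 39.87²) = 0.0240 m²/day.

0.0240 m²/day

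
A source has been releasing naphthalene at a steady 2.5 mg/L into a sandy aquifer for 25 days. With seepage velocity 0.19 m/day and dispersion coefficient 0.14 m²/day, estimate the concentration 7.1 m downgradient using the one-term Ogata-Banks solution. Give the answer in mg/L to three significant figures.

0.468 mg/L

For a continuous step input, C/C₀ ≈ ½·erfc((x−vt)/(2√(Dt))).
vt = 0.19 × 25 = 4.75 m and 2√(Dt) = 2√(0.14 × 25) = 3.742 m.
Argument (x−vt)/(2√(Dt)) = (7.1 − 4.75)/3.742 = 0.6280; ½·erfc(0.6280) = 0.1872.
C = 2.5 × 0.1872 = 0.468 mg/L.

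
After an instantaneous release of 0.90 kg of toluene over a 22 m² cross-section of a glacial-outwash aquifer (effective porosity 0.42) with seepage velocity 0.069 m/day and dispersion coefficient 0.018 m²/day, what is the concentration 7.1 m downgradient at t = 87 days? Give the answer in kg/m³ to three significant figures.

For an instantaneous plane source, C(x,t) = M/(n_e·A·√(4πDt)) · exp(−(x−vt)²/(4Dt)), with n_e·A the pore (flow) area.
Plume center vt = 0.069 × 87 = 6.003 m, so the well at 7.1 m is 1.097 m downgradient of the peak.
√(4πDt) = 4.436 m, giving peak height M/(n_e·A·√(4πDt)) = 0.90/(0.42 × 22 × 4.436) = 0.02196 kg/m³.
(x−vt)²/(4Dt) = (1.097)²/(4 × 0.018 × 87) = 0.1921; exp(−0.1921) = 0.8252.
C = 0.02196 × 0.8252 = 0.0181 kg/m³.

0.0181 kg/m³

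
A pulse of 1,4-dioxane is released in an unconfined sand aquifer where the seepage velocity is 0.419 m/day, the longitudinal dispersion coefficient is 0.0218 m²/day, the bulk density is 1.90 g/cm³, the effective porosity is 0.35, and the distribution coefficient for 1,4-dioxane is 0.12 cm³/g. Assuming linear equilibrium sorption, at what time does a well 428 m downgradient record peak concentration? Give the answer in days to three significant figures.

Retardation factor R = 1 + ρ_b·K_d/n = 1 + 1.90 × 0.12/0.35 = 1.651.
Sorption retards both mechanisms: v_R = v/R = 0.2538 m/day, D_R = D/R = 0.01320 m²/day.
Peak time from v_R²t² + 2D_R t − x² = 0: t = (√(D_R² + v_R²x²) − D_R)/v_R².
√(D_R² + v_R²x²) = √(0.01320² + 0.2538² × 428²) = 108.6; v_R² = 0.06441.
t = (108.6 − 0.01320)/0.06441 = 1690 days.

1690 days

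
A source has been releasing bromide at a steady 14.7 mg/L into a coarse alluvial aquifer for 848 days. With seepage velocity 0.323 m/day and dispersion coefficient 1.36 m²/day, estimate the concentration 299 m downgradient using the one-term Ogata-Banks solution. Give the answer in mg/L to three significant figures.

For a continuous step input, C/C₀ ≈ ½·erfc((x−vt)/(2√(Dt))).
vt = 0.323 × 848 = 273.904 m and 2√(Dt) = 2√(1.36 × 848) = 67.92 m.
Argument (x−vt)/(2√(Dt)) = (299 − 273.904)/67.92 = 0.3695; ½·erfc(0.3695) = 0.3006.
C = 14.7 × 0.3006 = 4.42 mg/L.

4.42 mg/L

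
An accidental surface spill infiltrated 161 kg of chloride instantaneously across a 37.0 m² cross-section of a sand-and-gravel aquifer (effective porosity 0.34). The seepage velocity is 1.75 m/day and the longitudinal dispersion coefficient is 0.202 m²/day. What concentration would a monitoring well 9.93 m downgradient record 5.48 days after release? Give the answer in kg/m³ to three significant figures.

3.34 kg/m³

For an instantaneous plane source, C(x,t) = M/(n_e·A·√(4πDt)) · exp(−(x−vt)²/(4Dt)), with n_e·A the pore (flow) area.
Plume center vt = 1.75 × 5.48 = 9.59 m, so the well at 9.93 m is 0.34 m downgradient of the peak.
√(4πDt) = 3.730 m, giving peak height M/(n_e·A·√(4πDt)) = 161/(0.34 × 37.0 × 3.730) = 3.431 kg/m³.
(x−vt)²/(4Dt) = (0.34)²/(4 × 0.202 × 5.48) = 0.02611; exp(−0.02611) = 0.9742.
C = 3.431 × 0.9742 = 3.34 kg/m³.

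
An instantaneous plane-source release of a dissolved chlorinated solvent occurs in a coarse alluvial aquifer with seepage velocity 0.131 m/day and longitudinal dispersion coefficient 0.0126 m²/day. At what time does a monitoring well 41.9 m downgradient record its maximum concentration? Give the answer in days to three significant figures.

319 days

For the 1D instantaneous-source solution, setting ∂C/∂t = 0 at fixed x gives v²t² + 2Dt − x² = 0, so t = (√(D² + v²x²) − D)/v².
√(D² + v²x²) = √(0.0126² + 0.131² × 41.9²) = 5.489; v² = 0.017161.
t = (5.489 − 0.0126)/0.017161 = 319 days (vs. the pure-advection estimate x/v = 320 d).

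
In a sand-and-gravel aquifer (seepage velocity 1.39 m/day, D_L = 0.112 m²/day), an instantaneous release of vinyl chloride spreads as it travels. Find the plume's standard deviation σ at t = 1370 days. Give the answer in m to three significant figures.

Dispersive spreading gives a Gaussian with σ² = 2Dt; advection only shifts the center.
σ = √(2 × 0.112 × 1370) = 17.5 m.

17.5 m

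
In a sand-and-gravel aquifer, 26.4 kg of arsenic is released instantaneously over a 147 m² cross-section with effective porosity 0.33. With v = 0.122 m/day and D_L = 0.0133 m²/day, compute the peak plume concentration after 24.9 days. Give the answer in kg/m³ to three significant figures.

0.267 kg/m³

The peak of an instantaneous 1D plume sits at x = vt; there the Gaussian factor is 1 and C_max = M/(n_e·A·√(4πDt)), where n_e·A is the pore area the mass is dissolved in.
√(4πDt) = √(4π × 0.0133 × 24.9) = 2.040 m, so C_max = 26.4/(0.33 × 147 × 2.040) = 0.267 kg/m³.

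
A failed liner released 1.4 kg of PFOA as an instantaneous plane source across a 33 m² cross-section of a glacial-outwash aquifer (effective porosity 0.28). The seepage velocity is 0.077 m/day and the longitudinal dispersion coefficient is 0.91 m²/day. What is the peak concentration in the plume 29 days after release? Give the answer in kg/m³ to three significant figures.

0.00832 kg/m³

The peak of an instantaneous 1D plume sits at x = vt; there the Gaussian factor is 1 and C_max = M/(n_e·A·√(4πDt)), where n_e·A is the pore area the mass is dissolved in.
√(4πDt) = √(4π × 0.91 × 29) = 18.21 m, so C_max = 1.4/(0.28 × 33 × 18.21) = 0.00832 kg/m³.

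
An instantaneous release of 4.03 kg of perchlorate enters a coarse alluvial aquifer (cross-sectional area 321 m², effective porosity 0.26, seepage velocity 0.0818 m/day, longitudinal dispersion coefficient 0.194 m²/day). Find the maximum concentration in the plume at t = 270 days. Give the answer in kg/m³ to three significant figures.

The peak of an instantaneous 1D plume sits at x = vt; there the Gaussian factor is 1 and C_max = M/(n_e·A·√(4πDt)), where n_e·A is the pore area the mass is dissolved in.
√(4πDt) = √(4π × 0.194 × 270) = 25.66 m, so C_max = 4.03/(0.26 × 321 × 25.66) = 0.00188 kg/m³.

0.00188 kg/m³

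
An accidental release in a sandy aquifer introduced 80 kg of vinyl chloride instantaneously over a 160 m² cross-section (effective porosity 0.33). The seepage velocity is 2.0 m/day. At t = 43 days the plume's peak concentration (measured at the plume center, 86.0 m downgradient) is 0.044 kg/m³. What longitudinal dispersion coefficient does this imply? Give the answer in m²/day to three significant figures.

At the plume center C_max = M/(n_e·A·√(4πDt)), so D = M²/(4πt·(n_e·A·C_max)²).
n_e·A·C_max = 0.33 × 160 × 0.044 = 2.323 kg/m.
D = 80²/(4π × 43 × 2.323²) = 2.19 m²/day.

2.19 m²/day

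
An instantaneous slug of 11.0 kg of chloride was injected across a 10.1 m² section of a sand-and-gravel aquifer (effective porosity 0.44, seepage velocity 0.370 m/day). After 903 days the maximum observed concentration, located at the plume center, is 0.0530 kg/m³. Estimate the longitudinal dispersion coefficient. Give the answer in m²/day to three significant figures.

At the plume center C_max = M/(n_e·A·√(4πDt)), so D = M²/(4πt·(n_e·A·C_max)²).
n_e·A·C_max = 0.44 × 10.1 × 0.0530 = 0.2355 kg/m.
D = 11.0²/(4π × 903 × 0.2355²) = 0.192 m²/day.

0.192 m²/day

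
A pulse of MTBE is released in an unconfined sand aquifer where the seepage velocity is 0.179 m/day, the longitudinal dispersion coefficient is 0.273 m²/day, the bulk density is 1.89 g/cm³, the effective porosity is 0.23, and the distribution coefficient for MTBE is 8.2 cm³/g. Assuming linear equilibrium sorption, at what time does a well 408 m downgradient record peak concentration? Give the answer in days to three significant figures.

155000 days

Retardation factor R = 1 + ρ_b·K_d/n = 1 + 1.89 × 8.2/0.23 = 68.38.
Sorption retards both mechanisms: v_R = v/R = 0.002618 m/day, D_R = D/R = 0.003992 m²/day.
Peak time from v_R²t² + 2D_R t − x² = 0: t = (√(D_R² + v_R²x²) − D_R)/v_R².
√(D_R² + v_R²x²) = √(0.003992² + 0.002618² × 408²) = 1.068; v_R² = 6.854e-06.
t = (1.068 − 0.003992)/6.854e-06 = 155000 days.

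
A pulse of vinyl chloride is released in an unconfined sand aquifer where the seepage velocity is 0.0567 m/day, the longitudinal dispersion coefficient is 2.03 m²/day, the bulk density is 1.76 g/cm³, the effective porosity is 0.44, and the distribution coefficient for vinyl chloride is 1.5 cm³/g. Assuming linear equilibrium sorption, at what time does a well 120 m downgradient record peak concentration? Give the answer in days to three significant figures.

Retardation factor R = 1 + ρ_b·K_d/n = 1 + 1.76 × 1.5/0.44 = 7.000.
Sorption retards both mechanisms: v_R = v/R = 0.008100 m/day, D_R = D/R = 0.2900 m²/day.
Peak time from v_R²t² + 2D_R t − x² = 0: t = (√(D_R² + v_R²x²) − D_R)/v_R².
√(D_R² + v_R²x²) = √(0.2900² + 0.008100² × 120²) = 1.014; v_R² = 6.561e-05.
t = (1.014 − 0.2900)/6.561e-05 = 11000 days.

11000 days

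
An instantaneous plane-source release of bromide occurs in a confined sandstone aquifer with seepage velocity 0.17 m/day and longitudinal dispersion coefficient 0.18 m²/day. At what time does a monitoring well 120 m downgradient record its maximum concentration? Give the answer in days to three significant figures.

700 days

For the 1D instantaneous-source solution, setting ∂C/∂t = 0 at fixed x gives v²t² + 2Dt − x² = 0, so t = (√(D² + v²x²) − D)/v².
√(D² + v²x²) = √(0.18² + 0.17² × 120²) = 20.40; v² = 0.0289.
t = (20.40 − 0.18)/0.0289 = 700 days (vs. the pure-advection estimate x/v = 706 d).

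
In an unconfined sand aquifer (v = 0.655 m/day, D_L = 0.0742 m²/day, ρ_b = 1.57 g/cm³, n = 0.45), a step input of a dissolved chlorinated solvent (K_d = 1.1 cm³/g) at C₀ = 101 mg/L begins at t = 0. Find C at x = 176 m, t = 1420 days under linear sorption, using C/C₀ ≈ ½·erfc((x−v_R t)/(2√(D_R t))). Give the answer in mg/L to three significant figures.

Retardation factor R = 1 + ρ_b·K_d/n = 1 + 1.57 × 1.1/0.45 = 4.838.
Sorption retards both mechanisms: v_R = v/R = 0.1354 m/day, D_R = D/R = 0.01534 m²/day.
v_R·t = 0.1354 × 1420 = 192.268 m; 2√(D_R t) = 9.334 m; argument = (176 − 192.268)/9.334 = -1.743.
C = C₀ × ½·erfc(-1.743) = 101 × 0.9931 = 100 mg/L.

100 mg/L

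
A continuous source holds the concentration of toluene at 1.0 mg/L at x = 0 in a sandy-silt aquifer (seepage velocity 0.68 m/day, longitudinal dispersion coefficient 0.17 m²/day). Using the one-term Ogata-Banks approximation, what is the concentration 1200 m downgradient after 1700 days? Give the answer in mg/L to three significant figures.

0.0336 mg/L

For a continuous step input, C/C₀ ≈ ½·erfc((x−vt)/(2√(Dt))).
vt = 0.68 × 1700 = 1156 m and 2√(Dt) = 2√(0.17 × 1700) = 34.00 m.
Argument (x−vt)/(2√(Dt)) = (1200 − 1156)/34.00 = 1.294; ½·erfc(1.294) = 0.03363.
C = 1.0 × 0.03363 = 0.0336 mg/L.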